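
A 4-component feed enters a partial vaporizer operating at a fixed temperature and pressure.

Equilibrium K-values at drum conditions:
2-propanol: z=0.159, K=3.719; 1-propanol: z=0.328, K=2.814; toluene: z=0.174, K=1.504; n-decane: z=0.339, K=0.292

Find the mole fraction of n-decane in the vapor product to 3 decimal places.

Rachford–Rice: g(ψ) = Σ zᵢ(Kᵢ−1)/(1+ψ(Kᵢ−1)) = 0.
g(0) = ΣzᵢKᵢ − 1 = 0.875 and g(1) = 1 − Σzᵢ/Kᵢ = -0.436, so a root lies in (0, 1).
Newton–Raphson from ψ = 0.39:
  ψ = 0.390: g = 0.3000, g' = -1.002 → ψ = 0.689
  ψ = 0.689: g = 0.0111, g' = -1.028 → ψ = 0.700
Converged at ψ = 0.700.
Compositions from xᵢ = zᵢ/(1+ψ(Kᵢ−1)), yᵢ = Kᵢxᵢ:
  2-propanol: x = 0.055, y = 0.204
  1-propanol: x = 0.145, y = 0.407
  toluene: x = 0.129, y = 0.193
  n-decane: x = 0.672, y = 0.196

y_n-decane = 0.196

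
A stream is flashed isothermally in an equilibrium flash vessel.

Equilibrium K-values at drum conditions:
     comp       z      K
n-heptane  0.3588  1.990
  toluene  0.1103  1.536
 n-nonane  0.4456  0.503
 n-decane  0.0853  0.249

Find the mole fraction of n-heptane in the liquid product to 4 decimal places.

x_n-heptane = 0.2851

Let β = V/F and solve Σ zᵢ(Kᵢ−1)/(1+β(Kᵢ−1)) = 0.
Feasibility: ΣzᵢKᵢ = 1.1288, Σzᵢ/Kᵢ = 1.4806 — both > 1, two phases present.
Newton iteration, β⁰ = 0.5:
  β = 0.5000: g = -0.11305, g' = -0.4953 → β = 0.2718
  β = 0.2718: g = -0.00502, g' = -0.4656 → β = 0.2610
Converged at β = 0.2610.
Compositions from xᵢ = zᵢ/(1+β(Kᵢ−1)), yᵢ = Kᵢxᵢ:
  n-heptane: x = 0.2851, y = 0.5674
  toluene: x = 0.0968, y = 0.1486
  n-nonane: x = 0.5120, y = 0.2575
  n-decane: x = 0.1061, y = 0.0264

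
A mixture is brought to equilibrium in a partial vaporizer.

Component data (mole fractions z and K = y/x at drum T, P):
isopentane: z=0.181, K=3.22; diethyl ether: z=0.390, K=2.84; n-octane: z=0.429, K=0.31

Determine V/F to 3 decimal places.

V/F = 0.608

Material balance + equilibrium reduce to Σ zᵢ(Kᵢ−1)/(1+V/F(Kᵢ−1)) = 0.
g(0) = ΣzᵢKᵢ − 1 = 0.823 and g(1) = 1 − Σzᵢ/Kᵢ = -0.577, so a root lies in (0, 1).
Iterate (Newton) starting at V/F = 0.43:
  V/F = 0.430: g = 0.1853, g' = -1.058 → V/F = 0.605
  V/F = 0.605: g = 0.0028, g' = -1.060 → V/F = 0.608
Converged at V/F = 0.608.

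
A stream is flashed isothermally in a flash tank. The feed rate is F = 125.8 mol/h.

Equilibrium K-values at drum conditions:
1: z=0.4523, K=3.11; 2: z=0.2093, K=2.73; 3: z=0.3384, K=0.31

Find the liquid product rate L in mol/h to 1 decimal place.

L = 26.7 mol/h

Newton iteration, ψ⁰ = 0.5:
  ψ = 0.5000: g = 0.30207, g' = -1.0325 → ψ = 0.7926
  ψ = 0.7926: g = -0.00547, g' = -1.1781 → ψ = 0.7879
Converged at ψ = 0.7879.
Then V = ψ·F = 0.7879·125.8 = 99.1 mol/h and L = F − V = 26.7 mol/h.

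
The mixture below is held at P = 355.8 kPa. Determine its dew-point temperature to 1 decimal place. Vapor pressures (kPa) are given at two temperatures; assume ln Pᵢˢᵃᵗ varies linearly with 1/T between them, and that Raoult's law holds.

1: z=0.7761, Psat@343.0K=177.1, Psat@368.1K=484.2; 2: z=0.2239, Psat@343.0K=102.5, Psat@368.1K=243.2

T = 365.1 K

Dew-point temperature: Σzᵢ·P/Pᵢˢᵃᵗ(T) = 1. Interpolate ln Pᵢˢᵃᵗ = aᵢ + bᵢ/T.
  T = 343.0 K: ΣzᵢP/Pᵢˢᵃᵗ = 2.3364
  T = 368.1 K: ΣzᵢP/Pᵢˢᵃᵗ = 0.8979
  T = 355.6 K: ΣzᵢP/Pᵢˢᵃᵗ = 1.4206
  T = 361.9 K: ΣzᵢP/Pᵢˢᵃᵗ = 1.1227
  T = 365.0 K: ΣzᵢP/Pᵢˢᵃᵗ = 1.0030
  T = 366.6 K: ΣzᵢP/Pᵢˢᵃᵗ = 0.9471
Interpolating between 365.0 K and 366.6 K gives T ≈ 365.1 K.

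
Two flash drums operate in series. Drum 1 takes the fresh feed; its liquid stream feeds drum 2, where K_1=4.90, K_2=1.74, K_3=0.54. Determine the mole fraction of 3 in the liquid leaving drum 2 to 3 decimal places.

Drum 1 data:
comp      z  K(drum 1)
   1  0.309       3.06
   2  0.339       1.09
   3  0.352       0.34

x_3 (drum 2) = 0.734

Drum 1:
Iterate (Newton) starting at ψ₁ = 0.5:
  ψ₁ = 0.500: g = -0.0040, g' = -0.662 → ψ₁ = 0.494
Converged at ψ₁ = 0.494.
Drum-1 compositions:
  1: x = 0.153, y = 0.469
  2: x = 0.325, y = 0.354
  3: x = 0.522, y = 0.178
Drum-2 feed = drum-1 liquid: z₂ = (0.1532, 0.3246, 0.5223).
Drum 2:
Newton–Raphson from ψ₂ = 0.5:
  ψ₂ = 0.500: g = 0.0658, g' = -0.549 → ψ₂ = 0.620
  ψ₂ = 0.620: g = 0.0034, g' = -0.499 → ψ₂ = 0.627
Converged at ψ₂ = 0.627.
  1: x = 0.044, y = 0.218
  2: x = 0.222, y = 0.386
  3: x = 0.734, y = 0.396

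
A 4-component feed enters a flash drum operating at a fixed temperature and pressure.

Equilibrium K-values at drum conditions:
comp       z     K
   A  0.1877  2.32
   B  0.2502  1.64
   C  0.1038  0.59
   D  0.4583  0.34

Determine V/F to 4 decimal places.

V/F = 0.1019

Rachford–Rice: g(V/F) = Σ zᵢ(Kᵢ−1)/(1+V/F(Kᵢ−1)) = 0.
Check two-phase: ΣzᵢKᵢ = 1.0629 > 1 and Σzᵢ/Kᵢ = 1.7573 > 1, so g(0) = 0.0629 > 0 and g(1) = -0.7573 < 0.
Newton–Raphson from V/F = 0.54:
  V/F = 0.5400: g = -0.26098, g' = -0.6788 → V/F = 0.1555
  V/F = 0.1555: g = -0.03134, g' = -0.5777 → V/F = 0.1013
  V/F = 0.1013: g = 0.00038, g' = -0.5931 → V/F = 0.1019
Converged at V/F = 0.1019.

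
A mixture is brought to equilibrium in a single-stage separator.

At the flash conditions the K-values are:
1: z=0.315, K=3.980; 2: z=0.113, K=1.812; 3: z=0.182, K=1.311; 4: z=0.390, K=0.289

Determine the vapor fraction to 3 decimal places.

Let ψ = V/F and solve Σ zᵢ(Kᵢ−1)/(1+ψ(Kᵢ−1)) = 0.
Feasibility: ΣzᵢKᵢ = 1.810, Σzᵢ/Kᵢ = 1.630 — both > 1, two phases present.
Iterate (Newton) starting at ψ = 0.64:
  ψ = 0.640: g = -0.0784, g' = -1.039 → ψ = 0.565
  ψ = 0.565: g = -0.0023, g' = -0.987 → ψ = 0.562
Converged at ψ = 0.562.

ψ = 0.562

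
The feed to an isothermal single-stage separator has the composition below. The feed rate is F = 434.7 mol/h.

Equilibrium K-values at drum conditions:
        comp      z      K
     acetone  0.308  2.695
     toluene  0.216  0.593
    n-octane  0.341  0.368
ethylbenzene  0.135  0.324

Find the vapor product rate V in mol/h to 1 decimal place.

V = 56.6 mol/h

Iterate (Newton) starting at ψ = 0.5:
  ψ = 0.500: g = -0.2807, g' = -0.748 → ψ = 0.124
  ψ = 0.124: g = 0.0049, g' = -0.877 → ψ = 0.130
Converged at ψ = 0.130.
Then V = ψ·F = 0.1301·434.7 = 56.6 mol/h and L = F − V = 378.1 mol/h.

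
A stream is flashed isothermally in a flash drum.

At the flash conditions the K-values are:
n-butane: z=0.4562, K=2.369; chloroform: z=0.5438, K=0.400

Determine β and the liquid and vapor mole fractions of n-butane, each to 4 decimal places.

Material balance + equilibrium reduce to Σ zᵢ(Kᵢ−1)/(1+β(Kᵢ−1)) = 0.
g(0) = ΣzᵢKᵢ − 1 = 0.2983 and g(1) = 1 − Σzᵢ/Kᵢ = -0.5521, so a root lies in (0, 1).
Binary case is linear: z₁(K₁−1)(1+β(K₂−1)) + z₂(K₂−1)(1+β(K₁−1)) = 0
⇒ β = [z₁(K₁−1)+z₂(K₂−1)] / [−(K₁−1)(K₂−1)] = 0.29826/0.82140 = 0.3631
Compositions from xᵢ = zᵢ/(1+β(Kᵢ−1)), yᵢ = Kᵢxᵢ:
  n-butane: x = 0.3047, y = 0.7219
  chloroform: x = 0.6953, y = 0.2781

β = 0.3631, x_n-butane = 0.3047, y_n-butane = 0.7219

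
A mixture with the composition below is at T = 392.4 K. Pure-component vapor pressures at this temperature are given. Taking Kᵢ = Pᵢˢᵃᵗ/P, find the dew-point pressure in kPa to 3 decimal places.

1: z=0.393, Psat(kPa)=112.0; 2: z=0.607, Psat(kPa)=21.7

At the dew point ψ → 1, so Σzᵢ/Kᵢ = 1 with Kᵢ = Pᵢˢᵃᵗ/P ⇒ 1/P = Σzᵢ/Pᵢˢᵃᵗ.
1/P = 0.393/112.0 + 0.607/21.7 = 0.031481 ⇒ P = 31.765 kPa

Pdew = 31.765 kPa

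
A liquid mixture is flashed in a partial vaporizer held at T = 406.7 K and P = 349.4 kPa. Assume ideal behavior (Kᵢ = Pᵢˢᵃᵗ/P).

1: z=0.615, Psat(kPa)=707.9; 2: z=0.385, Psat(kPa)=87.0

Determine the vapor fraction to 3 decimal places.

Raoult's law: Kᵢ = Pᵢˢᵃᵗ/P = Pᵢˢᵃᵗ/349.4.
  K_1 = 707.9/349.4 = 2.02604, K_2 = 87.0/349.4 = 0.24900
Rachford–Rice: g(ψ) = Σ zᵢ(Kᵢ−1)/(1+ψ(Kᵢ−1)) = 0.
g(0) = ΣzᵢKᵢ − 1 = 0.342 and g(1) = 1 − Σzᵢ/Kᵢ = -0.850, so a root lies in (0, 1).
Binary case is linear: z₁(K₁−1)(1+ψ(K₂−1)) + z₂(K₂−1)(1+ψ(K₁−1)) = 0
⇒ ψ = [z₁(K₁−1)+z₂(K₂−1)] / [−(K₁−1)(K₂−1)] = 0.3419/0.7706 = 0.444

ψ = 0.444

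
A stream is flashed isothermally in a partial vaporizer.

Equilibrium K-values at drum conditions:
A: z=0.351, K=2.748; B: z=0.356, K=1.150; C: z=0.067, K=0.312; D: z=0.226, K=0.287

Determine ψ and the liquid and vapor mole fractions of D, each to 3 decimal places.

ψ = 0.583, x_D = 0.387, y_D = 0.111

Rachford–Rice: g(ψ) = Σ zᵢ(Kᵢ−1)/(1+ψ(Kᵢ−1)) = 0.
Check two-phase: ΣzᵢKᵢ = 1.460 > 1 and Σzᵢ/Kᵢ = 1.439 > 1, so g(0) = 0.460 > 0 and g(1) = -0.439 < 0.
Newton–Raphson from ψ = 0.5:
  ψ = 0.500: g = 0.0564, g' = -0.663 → ψ = 0.585
  ψ = 0.585: g = -0.0012, g' = -0.696 → ψ = 0.583
Converged at ψ = 0.583.
Compositions from xᵢ = zᵢ/(1+ψ(Kᵢ−1)), yᵢ = Kᵢxᵢ:
  A: x = 0.174, y = 0.478
  B: x = 0.327, y = 0.376
  C: x = 0.112, y = 0.035
  D: x = 0.387, y = 0.111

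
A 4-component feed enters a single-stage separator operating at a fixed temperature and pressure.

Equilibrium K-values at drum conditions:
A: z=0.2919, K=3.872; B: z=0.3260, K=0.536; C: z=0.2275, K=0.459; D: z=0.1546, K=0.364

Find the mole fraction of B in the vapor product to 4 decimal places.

y_B = 0.2037

Material balance + equilibrium reduce to Σ zᵢ(Kᵢ−1)/(1+β(Kᵢ−1)) = 0.
Check two-phase: ΣzᵢKᵢ = 1.4657 > 1 and Σzᵢ/Kᵢ = 1.6040 > 1, so g(0) = 0.4657 > 0 and g(1) = -0.6040 < 0.
Iterate (Newton) starting at β = 0.45:
  β = 0.4500: g = -0.12591, g' = -0.8094 → β = 0.2944
  β = 0.2944: g = 0.01166, g' = -0.9899 → β = 0.3062
  β = 0.3062: g = 0.00012, g' = -0.9691 → β = 0.3063
Converged at β = 0.3063.
Compositions from xᵢ = zᵢ/(1+β(Kᵢ−1)), yᵢ = Kᵢxᵢ:
  A: x = 0.1553, y = 0.6013
  B: x = 0.3800, y = 0.2037
  C: x = 0.2727, y = 0.1252
  D: x = 0.1920, y = 0.0699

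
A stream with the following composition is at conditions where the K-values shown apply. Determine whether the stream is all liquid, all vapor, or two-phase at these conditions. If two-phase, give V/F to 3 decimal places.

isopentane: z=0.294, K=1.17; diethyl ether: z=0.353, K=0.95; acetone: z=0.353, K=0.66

all liquid

ΣzᵢKᵢ = 0.912; Σzᵢ/Kᵢ = 1.158.
Since ΣzᵢKᵢ < 1 the mixture is below its bubble point — single liquid phase.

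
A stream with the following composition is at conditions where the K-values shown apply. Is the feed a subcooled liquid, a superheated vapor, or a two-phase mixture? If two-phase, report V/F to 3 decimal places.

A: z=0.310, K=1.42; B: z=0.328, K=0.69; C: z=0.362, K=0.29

subcooled liquid

ΣzᵢKᵢ = 0.771; Σzᵢ/Kᵢ = 1.942.
Since ΣzᵢKᵢ < 1 the mixture is below its bubble point — single liquid phase.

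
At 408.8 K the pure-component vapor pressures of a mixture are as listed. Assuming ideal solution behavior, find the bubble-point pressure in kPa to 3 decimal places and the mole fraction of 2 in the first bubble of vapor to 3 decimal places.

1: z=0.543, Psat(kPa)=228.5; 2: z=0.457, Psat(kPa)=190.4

At the bubble point ψ → 0, so ΣzᵢKᵢ = 1 with Kᵢ = Pᵢˢᵃᵗ/P ⇒ P = ΣzᵢPᵢˢᵃᵗ.
P = 0.543·228.5 + 0.457·190.4 = 211.088 kPa
yᵢ = zᵢPᵢˢᵃᵗ/P ⇒ y_2 = 0.457·190.4/211.088 = 0.412

Pbub = 211.088 kPa, y_2 = 0.412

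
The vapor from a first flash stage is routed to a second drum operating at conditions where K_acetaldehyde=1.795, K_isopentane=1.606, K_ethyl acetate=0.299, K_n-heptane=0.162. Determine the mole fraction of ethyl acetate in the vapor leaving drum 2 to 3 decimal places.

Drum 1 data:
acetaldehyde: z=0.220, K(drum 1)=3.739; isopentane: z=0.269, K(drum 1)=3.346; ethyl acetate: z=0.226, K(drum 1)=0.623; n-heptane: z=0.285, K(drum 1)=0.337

y_ethyl acetate (drum 2) = 0.072

Drum 1:
Rachford–Rice: g(ψ₁) = Σ zᵢ(Kᵢ−1)/(1+ψ₁(Kᵢ−1)) = 0.
Check two-phase: ΣzᵢKᵢ = 1.959 > 1 and Σzᵢ/Kᵢ = 1.348 > 1, so g(0) = 0.959 > 0 and g(1) = -0.348 < 0.
Iterate (Newton) starting at ψ₁ = 0.52:
  ψ₁ = 0.520: g = 0.1385, g' = -0.923 → ψ₁ = 0.670
  ψ₁ = 0.670: g = 0.0039, g' = -0.892 → ψ₁ = 0.674
Converged at ψ₁ = 0.674.
Drum-1 compositions:
  acetaldehyde: x = 0.077, y = 0.289
  isopentane: x = 0.104, y = 0.349
  ethyl acetate: x = 0.303, y = 0.189
  n-heptane: x = 0.516, y = 0.174
Drum-2 feed = drum-1 vapor: z₂ = (0.2889, 0.3486, 0.1888, 0.1737).
Drum 2:
Let ψ₂ = V/F and solve Σ zᵢ(Kᵢ−1)/(1+ψ₂(Kᵢ−1)) = 0.
Check two-phase: ΣzᵢKᵢ = 1.163 > 1 and Σzᵢ/Kᵢ = 2.082 > 1, so g(0) = 0.163 > 0 and g(1) = -1.082 < 0.
Iterate (Newton) starting at ψ₂ = 0.39:
  ψ₂ = 0.390: g = -0.0522, g' = -0.635 → ψ₂ = 0.308
  ψ₂ = 0.308: g = -0.0024, g' = -0.581 → ψ₂ = 0.304
Converged at ψ₂ = 0.304.
  acetaldehyde: x = 0.233, y = 0.418
  isopentane: x = 0.294, y = 0.473
  ethyl acetate: x = 0.240, y = 0.072
  n-heptane: x = 0.233, y = 0.038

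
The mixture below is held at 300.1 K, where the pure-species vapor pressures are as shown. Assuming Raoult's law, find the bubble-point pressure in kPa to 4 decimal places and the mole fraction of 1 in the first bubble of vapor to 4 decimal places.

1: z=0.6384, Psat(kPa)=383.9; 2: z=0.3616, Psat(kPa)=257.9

At the bubble point ψ → 0, so ΣzᵢKᵢ = 1 with Kᵢ = Pᵢˢᵃᵗ/P ⇒ P = ΣzᵢPᵢˢᵃᵗ.
P = 0.6384·383.9 + 0.3616·257.9 = 338.3384 kPa
yᵢ = zᵢPᵢˢᵃᵗ/P ⇒ y_1 = 0.6384·383.9/338.3384 = 0.7244

Pbub = 338.3384 kPa, y_1 = 0.7244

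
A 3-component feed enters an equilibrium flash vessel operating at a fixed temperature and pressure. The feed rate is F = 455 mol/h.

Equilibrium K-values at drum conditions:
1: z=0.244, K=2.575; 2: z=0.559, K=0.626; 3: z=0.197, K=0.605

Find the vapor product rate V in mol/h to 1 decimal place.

Rachford–Rice: g(ψ) = Σ zᵢ(Kᵢ−1)/(1+ψ(Kᵢ−1)) = 0.
g(0) = ΣzᵢKᵢ − 1 = 0.097 and g(1) = 1 − Σzᵢ/Kᵢ = -0.313, so a root lies in (0, 1).
Newton iteration, ψ⁰ = 0.5:
  ψ = 0.500: g = -0.1391, g' = -0.355 → ψ = 0.109
  ψ = 0.109: g = 0.0289, g' = -0.560 → ψ = 0.160
  ψ = 0.160: g = 0.0014, g' = -0.509 → ψ = 0.163
Converged at ψ = 0.163.
Then V = ψ·F = 0.1630·455 = 74.2 mol/h and L = F − V = 380.8 mol/h.

V = 74.2 mol/h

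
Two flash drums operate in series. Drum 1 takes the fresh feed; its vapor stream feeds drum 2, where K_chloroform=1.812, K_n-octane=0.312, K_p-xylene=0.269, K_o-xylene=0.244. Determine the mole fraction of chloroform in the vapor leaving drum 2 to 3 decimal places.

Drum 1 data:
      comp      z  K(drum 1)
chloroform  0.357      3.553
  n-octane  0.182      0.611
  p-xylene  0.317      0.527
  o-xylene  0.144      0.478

Drum 1:
Let ψ₁ = V/F and solve Σ zᵢ(Kᵢ−1)/(1+ψ₁(Kᵢ−1)) = 0.
g(0) = ΣzᵢKᵢ − 1 = 0.616 and g(1) = 1 − Σzᵢ/Kᵢ = -0.301, so a root lies in (0, 1).
Newton iteration, ψ₁⁰ = 0.5:
  ψ₁ = 0.500: g = 0.0144, g' = -0.685 → ψ₁ = 0.521
Converged at ψ₁ = 0.521.
Drum-1 compositions:
  chloroform: x = 0.153, y = 0.544
  n-octane: x = 0.228, y = 0.139
  p-xylene: x = 0.421, y = 0.222
  o-xylene: x = 0.198, y = 0.095
Drum-2 feed = drum-1 vapor: z₂ = (0.5442, 0.1395, 0.2217, 0.0946).
Drum 2:
Material balance + equilibrium reduce to Σ zᵢ(Kᵢ−1)/(1+ψ₂(Kᵢ−1)) = 0.
Feasibility: ΣzᵢKᵢ = 1.112, Σzᵢ/Kᵢ = 1.959 — both > 1, two phases present.
Iterate (Newton) starting at ψ₂ = 0.5:
  ψ₂ = 0.500: g = -0.2023, g' = -0.769 → ψ₂ = 0.237
  ψ₂ = 0.237: g = -0.0271, g' = -0.600 → ψ₂ = 0.192
  ψ₂ = 0.192: g = -0.0002, g' = -0.590 → ψ₂ = 0.191
Converged at ψ₂ = 0.191.
  chloroform: x = 0.471, y = 0.854
  n-octane: x = 0.161, y = 0.050
  p-xylene: x = 0.258, y = 0.069
  o-xylene: x = 0.111, y = 0.027

y_chloroform (drum 2) = 0.854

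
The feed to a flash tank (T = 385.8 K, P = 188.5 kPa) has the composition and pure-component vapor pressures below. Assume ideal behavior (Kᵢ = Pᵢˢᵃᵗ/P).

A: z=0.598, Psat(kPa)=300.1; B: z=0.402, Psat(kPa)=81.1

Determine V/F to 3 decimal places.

V/F = 0.371

Raoult's law: Kᵢ = Pᵢˢᵃᵗ/P = Pᵢˢᵃᵗ/188.5.
  K_A = 300.1/188.5 = 1.59204, K_B = 81.1/188.5 = 0.43024
Rachford–Rice: g(V/F) = Σ zᵢ(Kᵢ−1)/(1+V/F(Kᵢ−1)) = 0.
Feasibility: ΣzᵢKᵢ = 1.125, Σzᵢ/Kᵢ = 1.310 — both > 1, two phases present.
Iterate (Newton) starting at V/F = 0.5:
  V/F = 0.500: g = -0.0471, g' = -0.380 → V/F = 0.376
  V/F = 0.376: g = -0.0019, g' = -0.352 → V/F = 0.371
Converged at V/F = 0.371.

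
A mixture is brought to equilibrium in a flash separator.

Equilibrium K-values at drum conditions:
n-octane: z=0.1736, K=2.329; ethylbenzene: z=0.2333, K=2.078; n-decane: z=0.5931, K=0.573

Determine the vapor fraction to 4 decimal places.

ψ = 0.4506

Newton iteration, ψ⁰ = 0.5:
  ψ = 0.5000: g = -0.01998, g' = -0.4000 → ψ = 0.4501
  ψ = 0.4501: g = 0.00021, g' = -0.4087 → ψ = 0.4506
Converged at ψ = 0.4506.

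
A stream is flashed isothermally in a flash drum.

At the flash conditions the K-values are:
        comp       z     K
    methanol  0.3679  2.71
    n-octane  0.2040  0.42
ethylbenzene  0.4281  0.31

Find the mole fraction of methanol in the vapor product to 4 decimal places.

y_methanol = 0.7506

Rachford–Rice: g(V/F) = Σ zᵢ(Kᵢ−1)/(1+V/F(Kᵢ−1)) = 0.
Check two-phase: ΣzᵢKᵢ = 1.2154 > 1 and Σzᵢ/Kᵢ = 2.0024 > 1, so g(0) = 0.2154 > 0 and g(1) = -1.0024 < 0.
Iterate (Newton) starting at V/F = 0.59:
  V/F = 0.5900: g = -0.36492, g' = -1.0050 → V/F = 0.2269
  V/F = 0.2269: g = -0.03320, g' = -0.9359 → V/F = 0.1914
  V/F = 0.1914: g = 0.00054, g' = -0.9680 → V/F = 0.1920
Converged at V/F = 0.1920.
Compositions from xᵢ = zᵢ/(1+V/F(Kᵢ−1)), yᵢ = Kᵢxᵢ:
  methanol: x = 0.2770, y = 0.7506
  n-octane: x = 0.2296, y = 0.0964
  ethylbenzene: x = 0.4935, y = 0.1530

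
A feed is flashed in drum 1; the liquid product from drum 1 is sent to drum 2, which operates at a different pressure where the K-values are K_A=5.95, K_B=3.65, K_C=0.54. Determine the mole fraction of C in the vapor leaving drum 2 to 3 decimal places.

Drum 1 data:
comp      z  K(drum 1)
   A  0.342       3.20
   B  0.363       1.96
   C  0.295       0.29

y_C (drum 2) = 0.474

Drum 1:
Material balance + equilibrium reduce to Σ zᵢ(Kᵢ−1)/(1+ψ₁(Kᵢ−1)) = 0.
Feasibility: ΣzᵢKᵢ = 1.891, Σzᵢ/Kᵢ = 1.309 — both > 1, two phases present.
Iterate (Newton) starting at ψ₁ = 0.44:
  ψ₁ = 0.440: g = 0.3227, g' = -0.907 → ψ₁ = 0.796
  ψ₁ = 0.796: g = -0.0103, g' = -1.112 → ψ₁ = 0.786
Converged at ψ₁ = 0.786.
Drum-1 compositions:
  A: x = 0.125, y = 0.401
  B: x = 0.207, y = 0.405
  C: x = 0.668, y = 0.194
Drum-2 feed = drum-1 liquid: z₂ = (0.1253, 0.2069, 0.6679).
Drum 2:
Newton–Raphson from ψ₂ = 0.5:
  ψ₂ = 0.500: g = 0.0152, g' = -0.761 → ψ₂ = 0.520
Converged at ψ₂ = 0.520.
  A: x = 0.035, y = 0.208
  B: x = 0.087, y = 0.317
  C: x = 0.878, y = 0.474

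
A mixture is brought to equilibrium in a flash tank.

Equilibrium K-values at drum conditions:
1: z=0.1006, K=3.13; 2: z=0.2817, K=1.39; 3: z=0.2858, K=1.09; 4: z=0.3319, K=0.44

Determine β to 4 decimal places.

Let β = V/F and solve Σ zᵢ(Kᵢ−1)/(1+β(Kᵢ−1)) = 0.
Check two-phase: ΣzᵢKᵢ = 1.1640 > 1 and Σzᵢ/Kᵢ = 1.2513 > 1, so g(0) = 0.1640 > 0 and g(1) = -0.2513 < 0.
Newton–Raphson from β = 0.5:
  β = 0.5000: g = -0.03783, g' = -0.3399 → β = 0.3887
  β = 0.3887: g = -0.00011, g' = -0.3411 → β = 0.3884
Converged at β = 0.3884.

β = 0.3884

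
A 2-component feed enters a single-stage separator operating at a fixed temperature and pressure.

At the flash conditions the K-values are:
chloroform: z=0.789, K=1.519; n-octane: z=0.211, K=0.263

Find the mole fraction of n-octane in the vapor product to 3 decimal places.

y_n-octane = 0.109

Let β = V/F and solve Σ zᵢ(Kᵢ−1)/(1+β(Kᵢ−1)) = 0.
Check two-phase: ΣzᵢKᵢ = 1.254 > 1 and Σzᵢ/Kᵢ = 1.322 > 1, so g(0) = 0.254 > 0 and g(1) = -0.322 < 0.
Binary case is linear: z₁(K₁−1)(1+β(K₂−1)) + z₂(K₂−1)(1+β(K₁−1)) = 0
⇒ β = [z₁(K₁−1)+z₂(K₂−1)] / [−(K₁−1)(K₂−1)] = 0.2540/0.3825 = 0.664
Compositions from xᵢ = zᵢ/(1+β(Kᵢ−1)), yᵢ = Kᵢxᵢ:
  chloroform: x = 0.587, y = 0.891
  n-octane: x = 0.413, y = 0.109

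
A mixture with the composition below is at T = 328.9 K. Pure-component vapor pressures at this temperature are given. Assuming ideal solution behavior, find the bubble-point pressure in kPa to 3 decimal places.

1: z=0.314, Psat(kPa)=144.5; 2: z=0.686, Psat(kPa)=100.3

Pbub = 114.179 kPa

At the bubble point ψ → 0, so ΣzᵢKᵢ = 1 with Kᵢ = Pᵢˢᵃᵗ/P ⇒ P = ΣzᵢPᵢˢᵃᵗ.
P = 0.314·144.5 + 0.686·100.3 = 114.179 kPa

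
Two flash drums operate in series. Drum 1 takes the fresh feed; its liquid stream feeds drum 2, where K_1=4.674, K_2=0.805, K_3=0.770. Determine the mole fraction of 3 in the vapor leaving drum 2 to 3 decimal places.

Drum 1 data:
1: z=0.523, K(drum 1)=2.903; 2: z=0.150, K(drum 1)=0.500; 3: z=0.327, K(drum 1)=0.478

Drum 1:
Newton–Raphson from ψ₁ = 0.5:
  ψ₁ = 0.500: g = 0.1790, g' = -0.727 → ψ₁ = 0.746
  ψ₁ = 0.746: g = 0.0120, g' = -0.658 → ψ₁ = 0.764
Converged at ψ₁ = 0.764.
Drum-1 compositions:
  1: x = 0.213, y = 0.618
  2: x = 0.243, y = 0.121
  3: x = 0.544, y = 0.260
Drum-2 feed = drum-1 liquid: z₂ = (0.2131, 0.2428, 0.5441).
Drum 2:
Material balance + equilibrium reduce to Σ zᵢ(Kᵢ−1)/(1+ψ₂(Kᵢ−1)) = 0.
g(0) = ΣzᵢKᵢ − 1 = 0.610 and g(1) = 1 − Σzᵢ/Kᵢ = -0.054, so a root lies in (0, 1).
Iterate (Newton) starting at ψ₂ = 0.69:
  ψ₂ = 0.690: g = 0.0180, g' = -0.283 → ψ₂ = 0.753
  ψ₂ = 0.753: g = 0.0008, g' = -0.257 → ψ₂ = 0.757
Converged at ψ₂ = 0.757.
  1: x = 0.056, y = 0.263
  2: x = 0.285, y = 0.229
  3: x = 0.659, y = 0.507

y_3 (drum 2) = 0.507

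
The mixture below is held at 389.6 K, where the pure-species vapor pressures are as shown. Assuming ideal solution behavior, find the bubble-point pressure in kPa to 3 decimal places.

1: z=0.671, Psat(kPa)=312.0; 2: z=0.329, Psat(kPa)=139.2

At the bubble point ψ → 0, so ΣzᵢKᵢ = 1 with Kᵢ = Pᵢˢᵃᵗ/P ⇒ P = ΣzᵢPᵢˢᵃᵗ.
P = 0.671·312.0 + 0.329·139.2 = 255.149 kPa

Pbub = 255.149 kPa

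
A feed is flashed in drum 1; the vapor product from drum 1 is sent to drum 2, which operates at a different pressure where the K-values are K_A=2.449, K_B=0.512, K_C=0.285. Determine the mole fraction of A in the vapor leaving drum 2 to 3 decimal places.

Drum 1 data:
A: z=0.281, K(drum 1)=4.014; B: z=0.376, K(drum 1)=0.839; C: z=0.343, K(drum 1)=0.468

Drum 1:
Newton iteration, ψ₁⁰ = 0.5:
  ψ₁ = 0.500: g = 0.0234, g' = -0.598 → ψ₁ = 0.539
  ψ₁ = 0.539: g = 0.0005, g' = -0.573 → ψ₁ = 0.540
Converged at ψ₁ = 0.540.
Drum-1 compositions:
  A: x = 0.107, y = 0.429
  B: x = 0.412, y = 0.346
  C: x = 0.481, y = 0.225
Drum-2 feed = drum-1 vapor: z₂ = (0.4293, 0.3455, 0.2252).
Drum 2:
Iterate (Newton) starting at ψ₂ = 0.5:
  ψ₂ = 0.500: g = -0.1130, g' = -0.726 → ψ₂ = 0.344
  ψ₂ = 0.344: g = -0.0014, g' = -0.723 → ψ₂ = 0.343
Converged at ψ₂ = 0.343.
  A: x = 0.287, y = 0.703
  B: x = 0.415, y = 0.212
  C: x = 0.298, y = 0.085

y_A (drum 2) = 0.703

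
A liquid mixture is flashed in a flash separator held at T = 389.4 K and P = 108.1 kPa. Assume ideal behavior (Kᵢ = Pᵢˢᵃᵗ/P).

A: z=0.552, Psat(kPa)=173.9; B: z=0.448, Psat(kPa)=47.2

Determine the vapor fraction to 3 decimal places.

Raoult's law: Kᵢ = Pᵢˢᵃᵗ/P = Pᵢˢᵃᵗ/108.1.
  K_A = 173.9/108.1 = 1.60870, K_B = 47.2/108.1 = 0.43663
Rachford–Rice: g(ψ) = Σ zᵢ(Kᵢ−1)/(1+ψ(Kᵢ−1)) = 0.
g(0) = ΣzᵢKᵢ − 1 = 0.084 and g(1) = 1 − Σzᵢ/Kᵢ = -0.369, so a root lies in (0, 1).
Binary case is linear: z₁(K₁−1)(1+ψ(K₂−1)) + z₂(K₂−1)(1+ψ(K₁−1)) = 0
⇒ ψ = [z₁(K₁−1)+z₂(K₂−1)] / [−(K₁−1)(K₂−1)] = 0.0836/0.3429 = 0.244

ψ = 0.244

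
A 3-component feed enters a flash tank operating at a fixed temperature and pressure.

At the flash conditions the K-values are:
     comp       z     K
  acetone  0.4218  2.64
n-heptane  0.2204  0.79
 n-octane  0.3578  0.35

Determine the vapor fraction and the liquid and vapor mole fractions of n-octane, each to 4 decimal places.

ψ = 0.4764, x_n-octane = 0.5183, y_n-octane = 0.1814

Rachford–Rice: g(ψ) = Σ zᵢ(Kᵢ−1)/(1+ψ(Kᵢ−1)) = 0.
g(0) = ΣzᵢKᵢ − 1 = 0.4129 and g(1) = 1 − Σzᵢ/Kᵢ = -0.4610, so a root lies in (0, 1).
Newton iteration, ψ⁰ = 0.5:
  ψ = 0.5000: g = -0.01618, g' = -0.6864 → ψ = 0.4764
Converged at ψ = 0.4764.
Compositions from xᵢ = zᵢ/(1+ψ(Kᵢ−1)), yᵢ = Kᵢxᵢ:
  acetone: x = 0.2368, y = 0.6251
  n-heptane: x = 0.2449, y = 0.1935
  n-octane: x = 0.5183, y = 0.1814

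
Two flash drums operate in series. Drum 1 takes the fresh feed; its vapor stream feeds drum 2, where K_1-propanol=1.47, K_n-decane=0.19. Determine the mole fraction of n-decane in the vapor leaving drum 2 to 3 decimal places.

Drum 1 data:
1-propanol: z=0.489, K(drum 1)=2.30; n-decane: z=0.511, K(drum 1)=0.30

Drum 1:
Let ψ₁ = V/F and solve Σ zᵢ(Kᵢ−1)/(1+ψ₁(Kᵢ−1)) = 0.
g(0) = ΣzᵢKᵢ − 1 = 0.278 and g(1) = 1 − Σzᵢ/Kᵢ = -0.916, so a root lies in (0, 1).
Binary case is linear: z₁(K₁−1)(1+ψ₁(K₂−1)) + z₂(K₂−1)(1+ψ₁(K₁−1)) = 0
⇒ ψ₁ = [z₁(K₁−1)+z₂(K₂−1)] / [−(K₁−1)(K₂−1)] = 0.2780/0.9100 = 0.305
Drum-1 compositions:
  1-propanol: x = 0.350, y = 0.805
  n-decane: x = 0.650, y = 0.195
Drum-2 feed = drum-1 vapor: z₂ = (0.8050, 0.1950).
Drum 2:
Binary case is linear: z₁(K₁−1)(1+ψ₂(K₂−1)) + z₂(K₂−1)(1+ψ₂(K₁−1)) = 0
⇒ ψ₂ = [z₁(K₁−1)+z₂(K₂−1)] / [−(K₁−1)(K₂−1)] = 0.2204/0.3807 = 0.579
  1-propanol: x = 0.633, y = 0.930
  n-decane: x = 0.367, y = 0.070

y_n-decane (drum 2) = 0.070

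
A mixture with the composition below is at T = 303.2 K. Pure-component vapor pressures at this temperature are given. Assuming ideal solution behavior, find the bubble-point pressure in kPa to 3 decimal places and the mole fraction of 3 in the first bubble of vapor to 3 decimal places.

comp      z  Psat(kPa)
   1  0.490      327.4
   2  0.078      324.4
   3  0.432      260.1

Pbub = 298.092 kPa, y_3 = 0.377

At the bubble point ψ → 0, so ΣzᵢKᵢ = 1 with Kᵢ = Pᵢˢᵃᵗ/P ⇒ P = ΣzᵢPᵢˢᵃᵗ.
P = 0.490·327.4 + 0.078·324.4 + 0.432·260.1 = 298.092 kPa
yᵢ = zᵢPᵢˢᵃᵗ/P ⇒ y_3 = 0.432·260.1/298.092 = 0.377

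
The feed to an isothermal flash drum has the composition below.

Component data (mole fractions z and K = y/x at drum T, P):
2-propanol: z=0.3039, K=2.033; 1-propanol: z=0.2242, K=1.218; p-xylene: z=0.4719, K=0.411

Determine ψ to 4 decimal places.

Rachford–Rice: g(ψ) = Σ zᵢ(Kᵢ−1)/(1+ψ(Kᵢ−1)) = 0.
Feasibility: ΣzᵢKᵢ = 1.0849, Σzᵢ/Kᵢ = 1.4817 — both > 1, two phases present.
Newton iteration, ψ⁰ = 0.5:
  ψ = 0.5000: g = -0.14289, g' = -0.4786 → ψ = 0.2014
  ψ = 0.2014: g = -0.00869, g' = -0.4427 → ψ = 0.1818
  ψ = 0.1818: g = 0.00002, g' = -0.4450 → ψ = 0.1819
Converged at ψ = 0.1819.

ψ = 0.1819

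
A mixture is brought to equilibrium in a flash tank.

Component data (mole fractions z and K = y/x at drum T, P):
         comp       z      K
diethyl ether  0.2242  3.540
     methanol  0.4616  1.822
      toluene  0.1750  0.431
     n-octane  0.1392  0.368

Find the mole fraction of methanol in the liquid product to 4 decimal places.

Let β = V/F and solve Σ zᵢ(Kᵢ−1)/(1+β(Kᵢ−1)) = 0.
g(0) = ΣzᵢKᵢ − 1 = 0.7614 and g(1) = 1 − Σzᵢ/Kᵢ = -0.1010, so a root lies in (0, 1).
Newton–Raphson from β = 0.5:
  β = 0.5000: g = 0.25199, g' = -0.6669 → β = 0.8779
  β = 0.8779: g = 0.00015, g' = -0.7506 → β = 0.8781
Converged at β = 0.8781.
Compositions from xᵢ = zᵢ/(1+β(Kᵢ−1)), yᵢ = Kᵢxᵢ:
  diethyl ether: x = 0.0694, y = 0.2457
  methanol: x = 0.2681, y = 0.4885
  toluene: x = 0.3497, y = 0.1507
  n-octane: x = 0.3128, y = 0.1151

x_methanol = 0.2681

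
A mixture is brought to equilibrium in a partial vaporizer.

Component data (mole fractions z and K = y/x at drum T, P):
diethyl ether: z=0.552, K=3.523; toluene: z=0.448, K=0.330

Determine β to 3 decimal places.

Material balance + equilibrium reduce to Σ zᵢ(Kᵢ−1)/(1+β(Kᵢ−1)) = 0.
Check two-phase: ΣzᵢKᵢ = 2.093 > 1 and Σzᵢ/Kᵢ = 1.514 > 1, so g(0) = 1.093 > 0 and g(1) = -0.514 < 0.
Newton iteration, β⁰ = 0.5:
  β = 0.500: g = 0.1645, g' = -1.142 → β = 0.644
  β = 0.644: g = 0.0026, g' = -1.132 → β = 0.646
Converged at β = 0.646.

β = 0.646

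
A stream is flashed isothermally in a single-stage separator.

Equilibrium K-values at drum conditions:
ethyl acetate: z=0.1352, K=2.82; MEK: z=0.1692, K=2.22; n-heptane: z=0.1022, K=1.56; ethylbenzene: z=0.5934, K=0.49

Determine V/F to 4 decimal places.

Newton–Raphson from V/F = 0.48:
  V/F = 0.4800: g = -0.09411, g' = -0.5183 → V/F = 0.2984
  V/F = 0.2984: g = 0.00286, g' = -0.5617 → V/F = 0.3035
Converged at V/F = 0.3035.

V/F = 0.3035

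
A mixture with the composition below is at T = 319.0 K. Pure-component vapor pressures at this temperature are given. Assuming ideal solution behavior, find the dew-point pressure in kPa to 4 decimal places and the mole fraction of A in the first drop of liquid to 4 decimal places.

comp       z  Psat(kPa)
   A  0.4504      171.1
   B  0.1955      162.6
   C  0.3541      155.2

At the dew point ψ → 1, so Σzᵢ/Kᵢ = 1 with Kᵢ = Pᵢˢᵃᵗ/P ⇒ 1/P = Σzᵢ/Pᵢˢᵃᵗ.
1/P = 0.4504/171.1 + 0.1955/162.6 + 0.3541/155.2 = 0.0061163 ⇒ P = 163.4979 kPa
xᵢ = zᵢP/Pᵢˢᵃᵗ ⇒ x_A = 0.4504·163.4979/171.1 = 0.4304

Pdew = 163.4979 kPa, x_A = 0.4304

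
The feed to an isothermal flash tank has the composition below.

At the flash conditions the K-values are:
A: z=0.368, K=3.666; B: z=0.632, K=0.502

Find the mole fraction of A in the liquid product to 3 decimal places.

x_A = 0.157

Newton iteration, ψ⁰ = 0.41:
  ψ = 0.410: g = 0.0732, g' = -0.845 → ψ = 0.497
  ψ = 0.497: g = 0.0039, g' = -0.761 → ψ = 0.502
Converged at ψ = 0.502.
Compositions from xᵢ = zᵢ/(1+ψ(Kᵢ−1)), yᵢ = Kᵢxᵢ:
  A: x = 0.157, y = 0.577
  B: x = 0.843, y = 0.423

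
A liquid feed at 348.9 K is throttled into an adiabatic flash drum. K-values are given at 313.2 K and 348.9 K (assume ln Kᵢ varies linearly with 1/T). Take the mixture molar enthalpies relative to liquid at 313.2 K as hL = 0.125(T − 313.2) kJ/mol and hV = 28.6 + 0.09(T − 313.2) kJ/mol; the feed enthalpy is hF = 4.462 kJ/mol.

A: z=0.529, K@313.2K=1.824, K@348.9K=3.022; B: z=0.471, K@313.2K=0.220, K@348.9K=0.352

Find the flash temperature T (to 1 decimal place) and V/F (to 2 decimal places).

Adiabatic flash: solve Rachford–Rice at each trial T, then check hF = ψ·hV(T) + (1−ψ)·hL(T).
  T = 313.2 K: K = (1.824, 0.220), RR gives ψ = 0.107, H_out = 3.049 kJ/mol
  T = 348.9 K: K = (3.022, 0.352), RR gives ψ = 0.583, H_out = 20.419 kJ/mol
  T = 331.0 K: K = (2.378, 0.282), RR gives ψ = 0.395, H_out = 13.267 kJ/mol
  T = 322.1 K: K = (2.090, 0.250), RR gives ψ = 0.273, H_out = 8.840 kJ/mol
  T = 317.6 K: K = (1.953, 0.234), RR gives ψ = 0.197, H_out = 6.148 kJ/mol
  T = 315.4 K: K = (1.888, 0.227), RR gives ψ = 0.154, H_out = 4.668 kJ/mol
Linear interpolation between T = 313.2 (H_out = 3.049) and T = 315.4 (H_out = 4.668) on hF = 4.462 gives T ≈ 315.1 K, at which ψ = 0.15.

T = 315.1 K, V/F = 0.15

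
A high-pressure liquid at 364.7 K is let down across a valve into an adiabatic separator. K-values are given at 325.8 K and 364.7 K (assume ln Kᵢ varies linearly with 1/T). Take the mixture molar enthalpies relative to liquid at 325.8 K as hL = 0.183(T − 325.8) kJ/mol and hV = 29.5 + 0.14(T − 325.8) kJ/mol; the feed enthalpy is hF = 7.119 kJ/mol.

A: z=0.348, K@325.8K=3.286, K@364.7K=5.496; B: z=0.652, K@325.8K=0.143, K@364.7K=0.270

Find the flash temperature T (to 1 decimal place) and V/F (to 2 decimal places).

Adiabatic flash: solve Rachford–Rice at each trial T, then check hF = ψ·hV(T) + (1−ψ)·hL(T).
  T = 325.8 K: K = (3.286, 0.143), RR gives ψ = 0.121, H_out = 3.565 kJ/mol
  T = 364.7 K: K = (5.496, 0.270), RR gives ψ = 0.332, H_out = 16.349 kJ/mol
  T = 345.2 K: K = (4.309, 0.200), RR gives ψ = 0.238, H_out = 10.369 kJ/mol
  T = 335.5 K: K = (3.778, 0.170), RR gives ψ = 0.184, H_out = 7.140 kJ/mol
  T = 330.6 K: K = (3.524, 0.156), RR gives ψ = 0.154, H_out = 5.389 kJ/mol
  T = 333.1 K: K = (3.652, 0.163), RR gives ψ = 0.170, H_out = 6.295 kJ/mol
Linear interpolation between T = 333.1 (H_out = 6.295) and T = 335.5 (H_out = 7.140) on hF = 7.119 gives T ≈ 335.4 K, at which ψ = 0.18.

T = 335.4 K, V/F = 0.18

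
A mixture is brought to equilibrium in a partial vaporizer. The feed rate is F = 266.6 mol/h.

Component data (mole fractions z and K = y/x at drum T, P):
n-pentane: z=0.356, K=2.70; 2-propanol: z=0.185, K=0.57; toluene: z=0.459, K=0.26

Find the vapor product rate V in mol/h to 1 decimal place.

Material balance + equilibrium reduce to Σ zᵢ(Kᵢ−1)/(1+V/F(Kᵢ−1)) = 0.
g(0) = ΣzᵢKᵢ − 1 = 0.186 and g(1) = 1 − Σzᵢ/Kᵢ = -1.222, so a root lies in (0, 1).
Newton iteration, V/F⁰ = 0.5:
  V/F = 0.500: g = -0.3133, g' = -0.989 → V/F = 0.183
  V/F = 0.183: g = -0.0179, g' = -0.975 → V/F = 0.165
Converged at V/F = 0.165.
Then V = V/F·F = 0.1651·266.6 = 44.0 mol/h and L = F − V = 222.6 mol/h.

V = 44.0 mol/h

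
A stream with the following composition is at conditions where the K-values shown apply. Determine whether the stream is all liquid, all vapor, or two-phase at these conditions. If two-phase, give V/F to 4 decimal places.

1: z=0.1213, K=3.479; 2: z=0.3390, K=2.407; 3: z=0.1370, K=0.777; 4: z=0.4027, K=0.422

ΣzᵢKᵢ = 1.5144; Σzᵢ/Kᵢ = 1.3063.
Both exceed 1, so a two-phase solution exists.
Material balance + equilibrium reduce to Σ zᵢ(Kᵢ−1)/(1+ψ(Kᵢ−1)) = 0.
Iterate (Newton) starting at ψ = 0.5:
  ψ = 0.5000: g = 0.05251, g' = -0.6547 → ψ = 0.5802
  ψ = 0.5802: g = 0.00062, g' = -0.6423 → ψ = 0.5812
Converged at ψ = 0.5812.

two-phase, V/F = 0.5812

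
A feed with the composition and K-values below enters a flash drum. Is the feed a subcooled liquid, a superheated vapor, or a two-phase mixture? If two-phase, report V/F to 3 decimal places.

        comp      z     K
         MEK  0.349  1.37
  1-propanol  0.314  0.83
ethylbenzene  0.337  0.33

subcooled liquid

ΣzᵢKᵢ = 0.850; Σzᵢ/Kᵢ = 1.654.
Since ΣzᵢKᵢ < 1 the mixture is below its bubble point — single liquid phase.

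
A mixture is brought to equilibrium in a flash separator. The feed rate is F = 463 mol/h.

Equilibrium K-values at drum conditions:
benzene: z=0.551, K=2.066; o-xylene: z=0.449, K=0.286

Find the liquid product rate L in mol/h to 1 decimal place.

L = 300.7 mol/h

Let β = V/F and solve Σ zᵢ(Kᵢ−1)/(1+β(Kᵢ−1)) = 0.
Check two-phase: ΣzᵢKᵢ = 1.267 > 1 and Σzᵢ/Kᵢ = 1.837 > 1, so g(0) = 0.267 > 0 and g(1) = -0.837 < 0.
Binary case is linear: z₁(K₁−1)(1+β(K₂−1)) + z₂(K₂−1)(1+β(K₁−1)) = 0
⇒ β = [z₁(K₁−1)+z₂(K₂−1)] / [−(K₁−1)(K₂−1)] = 0.2668/0.7611 = 0.351
Then V = β·F = 0.3505·463 = 162.3 mol/h and L = F − V = 300.7 mol/h.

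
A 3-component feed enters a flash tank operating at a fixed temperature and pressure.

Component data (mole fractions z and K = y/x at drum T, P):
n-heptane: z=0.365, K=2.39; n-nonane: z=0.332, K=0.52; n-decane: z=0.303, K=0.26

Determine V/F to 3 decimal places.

V/F = 0.145

Newton–Raphson from V/F = 0.54:
  V/F = 0.540: g = -0.2988, g' = -0.830 → V/F = 0.180
  V/F = 0.180: g = -0.0273, g' = -0.764 → V/F = 0.144
  V/F = 0.144: g = 0.0004, g' = -0.786 → V/F = 0.145
Converged at V/F = 0.145.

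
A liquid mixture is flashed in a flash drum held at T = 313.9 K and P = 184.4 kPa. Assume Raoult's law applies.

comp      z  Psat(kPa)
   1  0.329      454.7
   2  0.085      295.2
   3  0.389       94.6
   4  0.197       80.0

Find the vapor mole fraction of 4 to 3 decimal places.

Raoult's law: Kᵢ = Pᵢˢᵃᵗ/P = Pᵢˢᵃᵗ/184.4.
  K_1 = 454.7/184.4 = 2.46584, K_2 = 295.2/184.4 = 1.60087, K_3 = 94.6/184.4 = 0.51302, K_4 = 80.0/184.4 = 0.43384
Material balance + equilibrium reduce to Σ zᵢ(Kᵢ−1)/(1+V/F(Kᵢ−1)) = 0.
Feasibility: ΣzᵢKᵢ = 1.232, Σzᵢ/Kᵢ = 1.399 — both > 1, two phases present.
Newton iteration, V/F⁰ = 0.36:
  V/F = 0.360: g = -0.0121, g' = -0.559 → V/F = 0.338
Converged at V/F = 0.338.
Compositions from xᵢ = zᵢ/(1+V/F(Kᵢ−1)), yᵢ = Kᵢxᵢ:
  1: x = 0.220, y = 0.542
  2: x = 0.071, y = 0.113
  3: x = 0.466, y = 0.239
  4: x = 0.244, y = 0.106

y_4 = 0.106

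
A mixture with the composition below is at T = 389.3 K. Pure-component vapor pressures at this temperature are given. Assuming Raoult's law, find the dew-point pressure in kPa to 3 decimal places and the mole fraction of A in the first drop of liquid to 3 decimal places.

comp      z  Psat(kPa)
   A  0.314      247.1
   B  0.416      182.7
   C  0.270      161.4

Pdew = 191.550 kPa, x_A = 0.243

At the dew point ψ → 1, so Σzᵢ/Kᵢ = 1 with Kᵢ = Pᵢˢᵃᵗ/P ⇒ 1/P = Σzᵢ/Pᵢˢᵃᵗ.
1/P = 0.314/247.1 + 0.416/182.7 + 0.270/161.4 = 0.005221 ⇒ P = 191.550 kPa
xᵢ = zᵢP/Pᵢˢᵃᵗ ⇒ x_A = 0.314·191.550/247.1 = 0.243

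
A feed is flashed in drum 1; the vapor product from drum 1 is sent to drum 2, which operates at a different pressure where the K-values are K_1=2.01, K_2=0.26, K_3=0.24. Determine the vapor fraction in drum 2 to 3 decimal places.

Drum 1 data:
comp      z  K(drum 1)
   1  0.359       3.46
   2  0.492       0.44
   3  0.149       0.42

V/F (drum 2) = 0.517

Drum 1:
Rachford–Rice: g(ψ₁) = Σ zᵢ(Kᵢ−1)/(1+ψ₁(Kᵢ−1)) = 0.
Check two-phase: ΣzᵢKᵢ = 1.521 > 1 and Σzᵢ/Kᵢ = 1.577 > 1, so g(0) = 0.521 > 0 and g(1) = -0.577 < 0.
Newton–Raphson from ψ₁ = 0.5:
  ψ₁ = 0.500: g = -0.1084, g' = -0.834 → ψ₁ = 0.370
  ψ₁ = 0.370: g = 0.0047, g' = -0.922 → ψ₁ = 0.375
Converged at ψ₁ = 0.375.
Drum-1 compositions:
  1: x = 0.187, y = 0.646
  2: x = 0.623, y = 0.274
  3: x = 0.190, y = 0.080
Drum-2 feed = drum-1 vapor: z₂ = (0.6460, 0.2741, 0.0800).
Drum 2:
Material balance + equilibrium reduce to Σ zᵢ(Kᵢ−1)/(1+ψ₂(Kᵢ−1)) = 0.
Check two-phase: ΣzᵢKᵢ = 1.389 > 1 and Σzᵢ/Kᵢ = 1.709 > 1, so g(0) = 0.389 > 0 and g(1) = -0.709 < 0.
Newton–Raphson from ψ₂ = 0.5:
  ψ₂ = 0.500: g = 0.0135, g' = -0.789 → ψ₂ = 0.517
Converged at ψ₂ = 0.517.
  1: x = 0.424, y = 0.853
  2: x = 0.444, y = 0.115
  3: x = 0.132, y = 0.032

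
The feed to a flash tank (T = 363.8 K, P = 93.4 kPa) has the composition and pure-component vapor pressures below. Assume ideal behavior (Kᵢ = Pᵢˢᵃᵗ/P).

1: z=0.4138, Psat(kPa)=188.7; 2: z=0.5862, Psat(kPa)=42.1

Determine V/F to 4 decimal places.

Raoult's law: Kᵢ = Pᵢˢᵃᵗ/P = Pᵢˢᵃᵗ/93.4.
  K_1 = 188.7/93.4 = 2.020343, K_2 = 42.1/93.4 = 0.450749
Rachford–Rice: g(V/F) = Σ zᵢ(Kᵢ−1)/(1+V/F(Kᵢ−1)) = 0.
Feasibility: ΣzᵢKᵢ = 1.1002, Σzᵢ/Kᵢ = 1.5053 — both > 1, two phases present.
Binary case is linear: z₁(K₁−1)(1+V/F(K₂−1)) + z₂(K₂−1)(1+V/F(K₁−1)) = 0
⇒ V/F = [z₁(K₁−1)+z₂(K₂−1)] / [−(K₁−1)(K₂−1)] = 0.10025/0.56042 = 0.1789

V/F = 0.1789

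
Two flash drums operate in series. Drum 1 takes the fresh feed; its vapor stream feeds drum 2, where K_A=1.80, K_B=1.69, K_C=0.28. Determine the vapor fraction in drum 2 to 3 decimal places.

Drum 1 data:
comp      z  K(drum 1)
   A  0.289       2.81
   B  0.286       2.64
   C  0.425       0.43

V/F (drum 2) = 0.506

Drum 1:
Rachford–Rice: g(ψ₁) = Σ zᵢ(Kᵢ−1)/(1+ψ₁(Kᵢ−1)) = 0.
Check two-phase: ΣzᵢKᵢ = 1.750 > 1 and Σzᵢ/Kᵢ = 1.200 > 1, so g(0) = 0.750 > 0 and g(1) = -0.200 < 0.
Newton iteration, ψ₁⁰ = 0.5:
  ψ₁ = 0.500: g = 0.1935, g' = -0.763 → ψ₁ = 0.754
  ψ₁ = 0.754: g = 0.0064, g' = -0.748 → ψ₁ = 0.762
Converged at ψ₁ = 0.762.
Drum-1 compositions:
  A: x = 0.121, y = 0.341
  B: x = 0.127, y = 0.336
  C: x = 0.751, y = 0.323
Drum-2 feed = drum-1 vapor: z₂ = (0.3413, 0.3356, 0.3231).
Drum 2:
Rachford–Rice: g(ψ₂) = Σ zᵢ(Kᵢ−1)/(1+ψ₂(Kᵢ−1)) = 0.
Feasibility: ΣzᵢKᵢ = 1.272, Σzᵢ/Kᵢ = 1.542 — both > 1, two phases present.
Newton–Raphson from ψ₂ = 0.49:
  ψ₂ = 0.490: g = 0.0097, g' = -0.602 → ψ₂ = 0.506
Converged at ψ₂ = 0.506.
  A: x = 0.243, y = 0.437
  B: x = 0.249, y = 0.420
  C: x = 0.508, y = 0.142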